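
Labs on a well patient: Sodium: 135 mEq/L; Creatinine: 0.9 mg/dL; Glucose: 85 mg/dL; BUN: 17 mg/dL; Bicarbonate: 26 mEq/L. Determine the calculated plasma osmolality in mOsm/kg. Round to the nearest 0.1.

Calculated osmolality = 2·Na + glucose/18 + BUN/2.8
= 2·135 + 85/18 + 17/2.8
= 270 + 4.72 + 6.07
= 280.79 mOsm/kg

280.8 mOsm/kg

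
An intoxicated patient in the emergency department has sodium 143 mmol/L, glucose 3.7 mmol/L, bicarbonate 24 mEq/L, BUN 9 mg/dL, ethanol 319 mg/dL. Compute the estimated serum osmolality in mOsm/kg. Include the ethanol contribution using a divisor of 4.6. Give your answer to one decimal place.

362.3 mOsm/kg

Calculated osmolality = 2·Na + glucose + BUN/2.8 + ethanol/4.6
= 2·143 + 3.7 + 9/2.8 + 319/4.6
= 286 + 3.70 + 3.21 + 69.35
= 362.26 mOsm/kg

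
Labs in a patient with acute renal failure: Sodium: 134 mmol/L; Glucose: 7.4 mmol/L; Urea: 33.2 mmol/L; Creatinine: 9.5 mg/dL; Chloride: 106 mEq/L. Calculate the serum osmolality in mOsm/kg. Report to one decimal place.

Calculated osmolality = 2·Na + glucose + urea
= 2·134 + 7.4 + 33.2
= 268 + 7.40 + 33.20
= 308.6 mOsm/kg

308.6 mOsm/kg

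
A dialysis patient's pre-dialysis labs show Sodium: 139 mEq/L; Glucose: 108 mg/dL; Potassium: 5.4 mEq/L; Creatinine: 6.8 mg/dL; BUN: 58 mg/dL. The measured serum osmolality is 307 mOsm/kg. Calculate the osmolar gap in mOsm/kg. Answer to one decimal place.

2.3 mOsm/kg

Calculated osmolality = 2·Na + glucose/18 + BUN/2.8
= 2·139 + 108/18 + 58/2.8
= 278 + 6 + 20.71
= 304.71 mOsm/kg ≈ 304.7 mOsm/kg
Osmolar gap = measured − calculated = 307 − 304.7 = 2.3 mOsm/kg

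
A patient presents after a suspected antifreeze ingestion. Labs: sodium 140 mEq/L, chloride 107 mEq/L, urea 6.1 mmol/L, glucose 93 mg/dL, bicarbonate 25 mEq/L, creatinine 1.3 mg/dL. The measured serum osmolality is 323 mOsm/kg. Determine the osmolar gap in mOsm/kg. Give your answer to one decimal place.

Calculated osmolality = 2·Na + glucose/18 + urea
= 2·140 + 93/18 + 6.1
= 280 + 5.17 + 6.10
= 291.27 mOsm/kg ≈ 291.3 mOsm/kg
Osmolar gap = measured − calculated = 323 − 291.3 = 31.7 mOsm/kg

31.7 mOsm/kg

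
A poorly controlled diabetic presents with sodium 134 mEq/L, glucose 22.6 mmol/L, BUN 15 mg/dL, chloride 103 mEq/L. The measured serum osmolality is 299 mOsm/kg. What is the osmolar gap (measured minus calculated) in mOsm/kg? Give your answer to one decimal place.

Calculated osmolality = 2·Na + glucose + BUN/2.8
= 2·134 + 22.6 + 15/2.8
= 268 + 22.60 + 5.36
= 295.96 mOsm/kg ≈ 296.0 mOsm/kg
Osmolar gap = measured − calculated = 299 − 296.0 = 3.0 mOsm/kg

3.0 mOsm/kg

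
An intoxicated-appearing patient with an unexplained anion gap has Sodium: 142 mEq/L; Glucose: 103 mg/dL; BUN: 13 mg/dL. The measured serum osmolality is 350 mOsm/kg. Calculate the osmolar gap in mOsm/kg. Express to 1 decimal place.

Calculated osmolality = 2·Na + glucose/18 + BUN/2.8
= 2·142 + 103/18 + 13/2.8
= 284 + 5.72 + 4.64
= 294.36 mOsm/kg ≈ 294.4 mOsm/kg
Osmolar gap = measured − calculated = 350 − 294.4 = 55.6 mOsm/kg

55.6 mOsm/kg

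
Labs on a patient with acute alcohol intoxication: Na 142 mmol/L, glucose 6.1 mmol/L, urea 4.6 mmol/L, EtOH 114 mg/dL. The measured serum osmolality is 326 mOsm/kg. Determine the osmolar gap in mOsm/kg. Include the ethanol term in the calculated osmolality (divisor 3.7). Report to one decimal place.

0.5 mOsm/kg

Calculated osmolality = 2·Na + glucose + urea + ethanol/3.7
= 2·142 + 6.1 + 4.6 + 114/3.7
= 284 + 6.10 + 4.60 + 30.81
= 325.51 mOsm/kg ≈ 325.5 mOsm/kg
Osmolar gap = measured − calculated = 326 − 325.5 = 0.5 mOsm/kg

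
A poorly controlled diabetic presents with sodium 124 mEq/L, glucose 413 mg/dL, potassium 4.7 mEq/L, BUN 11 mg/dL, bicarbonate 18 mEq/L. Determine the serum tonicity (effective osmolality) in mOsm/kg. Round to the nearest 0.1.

Effective osmolality excludes urea (freely permeant across cell membranes):
2·Na + glucose/18
= 2·124 + 413/18
= 248 + 22.94
= 270.94 mOsm/kg

270.9 mOsm/kg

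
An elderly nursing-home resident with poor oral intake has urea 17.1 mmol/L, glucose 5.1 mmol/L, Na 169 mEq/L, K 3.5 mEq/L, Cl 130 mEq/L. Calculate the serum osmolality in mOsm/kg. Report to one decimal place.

Calculated osmolality = 2·Na + glucose + urea
= 2·169 + 5.1 + 17.1
= 338 + 5.10 + 17.10
= 360.2 mOsm/kg

360.2 mOsm/kg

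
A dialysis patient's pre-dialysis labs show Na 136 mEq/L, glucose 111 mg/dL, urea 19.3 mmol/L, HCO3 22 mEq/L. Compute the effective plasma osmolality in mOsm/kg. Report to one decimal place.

278.2 mOsm/kg

Effective osmolality excludes urea (freely permeant across cell membranes):
2·Na + glucose/18
= 2·136 + 111/18
= 272 + 6.17
= 278.17 mOsm/kg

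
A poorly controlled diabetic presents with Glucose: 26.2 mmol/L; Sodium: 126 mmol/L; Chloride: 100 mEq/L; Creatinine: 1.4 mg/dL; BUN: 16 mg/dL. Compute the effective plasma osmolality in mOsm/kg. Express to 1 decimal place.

278.2 mOsm/kg

Effective osmolality excludes urea (freely permeant across cell membranes):
2·Na + glucose
= 2·126 + 26.2
= 252 + 26.2
= 278.2 mOsm/kg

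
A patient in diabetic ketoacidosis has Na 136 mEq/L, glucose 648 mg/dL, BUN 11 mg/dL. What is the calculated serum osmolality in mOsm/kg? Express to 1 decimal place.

Calculated osmolality = 2·Na + glucose/18 + BUN/2.8
= 2·136 + 648/18 + 11/2.8
= 272 + 36 + 3.93
= 311.93 mOsm/kg

311.9 mOsm/kg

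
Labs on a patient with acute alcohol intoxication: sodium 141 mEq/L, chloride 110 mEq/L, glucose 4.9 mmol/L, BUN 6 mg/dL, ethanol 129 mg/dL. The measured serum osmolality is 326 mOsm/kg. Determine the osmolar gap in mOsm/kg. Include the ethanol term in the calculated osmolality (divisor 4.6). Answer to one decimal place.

Calculated osmolality = 2·Na + glucose + BUN/2.8 + ethanol/4.6
= 2·141 + 4.9 + 6/2.8 + 129/4.6
= 282 + 4.90 + 2.14 + 28.04
= 317.08 mOsm/kg ≈ 317.1 mOsm/kg
Osmolar gap = measured − calculated = 326 − 317.1 = 8.9 mOsm/kg

8.9 mOsm/kg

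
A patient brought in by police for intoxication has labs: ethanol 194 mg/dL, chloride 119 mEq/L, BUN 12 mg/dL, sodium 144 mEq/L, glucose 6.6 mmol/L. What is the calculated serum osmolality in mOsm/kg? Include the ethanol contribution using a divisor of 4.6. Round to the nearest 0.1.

Calculated osmolality = 2·Na + glucose + BUN/2.8 + ethanol/4.6
= 2·144 + 6.6 + 12/2.8 + 194/4.6
= 288 + 6.60 + 4.29 + 42.17
= 341.06 mOsm/kg

341.1 mOsm/kg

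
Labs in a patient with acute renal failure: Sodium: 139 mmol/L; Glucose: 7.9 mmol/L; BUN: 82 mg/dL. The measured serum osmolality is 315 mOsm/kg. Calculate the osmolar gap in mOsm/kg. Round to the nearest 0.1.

Calculated osmolality = 2·Na + glucose + BUN/2.8
= 2·139 + 7.9 + 82/2.8
= 278 + 7.90 + 29.29
= 315.19 mOsm/kg ≈ 315.2 mOsm/kg
Osmolar gap = measured − calculated = 315 − 315.2 = -0.2 mOsm/kg

-0.2 mOsm/kg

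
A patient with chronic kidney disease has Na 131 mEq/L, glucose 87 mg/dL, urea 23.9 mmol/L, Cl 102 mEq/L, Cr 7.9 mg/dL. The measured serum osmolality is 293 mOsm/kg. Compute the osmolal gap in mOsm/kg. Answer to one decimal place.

2.3 mOsm/kg

Calculated osmolality = 2·Na + glucose/18 + urea
= 2·131 + 87/18 + 23.9
= 262 + 4.83 + 23.90
= 290.73 mOsm/kg ≈ 290.7 mOsm/kg
Osmolar gap = measured − calculated = 293 − 290.7 = 2.3 mOsm/kg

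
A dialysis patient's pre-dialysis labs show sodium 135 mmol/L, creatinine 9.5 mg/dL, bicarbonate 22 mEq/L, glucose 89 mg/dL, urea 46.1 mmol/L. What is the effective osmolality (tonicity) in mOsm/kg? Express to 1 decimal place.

274.9 mOsm/kg

Effective osmolality excludes urea (freely permeant across cell membranes):
2·Na + glucose/18
= 2·135 + 89/18
= 270 + 4.94
= 274.94 mOsm/kg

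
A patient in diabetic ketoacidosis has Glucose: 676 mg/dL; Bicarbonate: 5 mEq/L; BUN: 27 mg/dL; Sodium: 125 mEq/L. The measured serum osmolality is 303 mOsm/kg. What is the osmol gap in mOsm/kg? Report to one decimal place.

5.8 mOsm/kg

Calculated osmolality = 2·Na + glucose/18 + BUN/2.8
= 2·125 + 676/18 + 27/2.8
= 250 + 37.56 + 9.64
= 297.2 mOsm/kg ≈ 297.2 mOsm/kg
Osmolar gap = measured − calculated = 303 − 297.2 = 5.8 mOsm/kg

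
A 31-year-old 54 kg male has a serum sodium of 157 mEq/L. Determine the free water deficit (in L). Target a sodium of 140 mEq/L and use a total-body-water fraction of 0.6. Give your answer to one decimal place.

TBW = 0.6 · 54 = 32.4 L
Free water deficit = TBW · (Na/140 − 1)
= 32.4 · (157/140 − 1)
= 32.4 · 0.1214
= 3.93 L

3.9 L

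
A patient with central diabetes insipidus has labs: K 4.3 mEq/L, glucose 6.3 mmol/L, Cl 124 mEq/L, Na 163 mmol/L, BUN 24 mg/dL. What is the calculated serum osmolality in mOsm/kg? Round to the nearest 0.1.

Calculated osmolality = 2·Na + glucose + BUN/2.8
= 2·163 + 6.3 + 24/2.8
= 326 + 6.30 + 8.57
= 340.87 mOsm/kg

340.9 mOsm/kg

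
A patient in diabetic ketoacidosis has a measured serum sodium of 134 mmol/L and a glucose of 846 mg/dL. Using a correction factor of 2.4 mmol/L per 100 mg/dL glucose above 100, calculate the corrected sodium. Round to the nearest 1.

152 mmol/L

Corrected Na = measured Na + 2.4 · (glucose − 100)/100
= 134 + 2.4 · (846 − 100)/100
= 134 + 17.9
= 151.9 mmol/L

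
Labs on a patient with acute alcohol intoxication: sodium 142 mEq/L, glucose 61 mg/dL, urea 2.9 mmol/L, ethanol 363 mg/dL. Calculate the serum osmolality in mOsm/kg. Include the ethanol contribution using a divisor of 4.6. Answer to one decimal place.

Calculated osmolality = 2·Na + glucose/18 + urea + ethanol/4.6
= 2·142 + 61/18 + 2.9 + 363/4.6
= 284 + 3.39 + 2.90 + 78.91
= 369.2 mOsm/kg

369.2 mOsm/kg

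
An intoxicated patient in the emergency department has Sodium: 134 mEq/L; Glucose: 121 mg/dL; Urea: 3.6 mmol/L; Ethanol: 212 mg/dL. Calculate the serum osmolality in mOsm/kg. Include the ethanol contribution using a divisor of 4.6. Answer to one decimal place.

324.4 mOsm/kg

Calculated osmolality = 2·Na + glucose/18 + urea + ethanol/4.6
= 2·134 + 121/18 + 3.6 + 212/4.6
= 268 + 6.72 + 3.60 + 46.09
= 324.41 mOsm/kg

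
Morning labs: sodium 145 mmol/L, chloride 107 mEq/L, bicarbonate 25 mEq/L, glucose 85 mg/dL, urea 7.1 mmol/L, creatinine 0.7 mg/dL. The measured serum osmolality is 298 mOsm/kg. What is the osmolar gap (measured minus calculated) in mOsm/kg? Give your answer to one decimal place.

-3.8 mOsm/kg

Calculated osmolality = 2·Na + glucose/18 + urea
= 2·145 + 85/18 + 7.1
= 290 + 4.72 + 7.10
= 301.82 mOsm/kg ≈ 301.8 mOsm/kg
Osmolar gap = measured − calculated = 298 − 301.8 = -3.8 mOsm/kg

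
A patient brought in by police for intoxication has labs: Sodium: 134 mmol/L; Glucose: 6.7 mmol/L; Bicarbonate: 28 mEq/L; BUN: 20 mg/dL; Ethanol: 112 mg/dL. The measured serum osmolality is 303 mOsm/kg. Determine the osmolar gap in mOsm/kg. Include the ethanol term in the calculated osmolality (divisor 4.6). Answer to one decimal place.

-3.2 mOsm/kg

Calculated osmolality = 2·Na + glucose + BUN/2.8 + ethanol/4.6
= 2·134 + 6.7 + 20/2.8 + 112/4.6
= 268 + 6.70 + 7.14 + 24.35
= 306.19 mOsm/kg ≈ 306.2 mOsm/kg
Osmolar gap = measured − calculated = 303 − 306.2 = -3.2 mOsm/kg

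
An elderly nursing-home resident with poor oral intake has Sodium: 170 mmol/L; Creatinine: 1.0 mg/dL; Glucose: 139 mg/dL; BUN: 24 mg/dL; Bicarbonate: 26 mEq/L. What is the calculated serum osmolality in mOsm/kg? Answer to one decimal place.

356.3 mOsm/kg

Calculated osmolality = 2·Na + glucose/18 + BUN/2.8
= 2·170 + 139/18 + 24/2.8
= 340 + 7.72 + 8.57
= 356.29 mOsm/kg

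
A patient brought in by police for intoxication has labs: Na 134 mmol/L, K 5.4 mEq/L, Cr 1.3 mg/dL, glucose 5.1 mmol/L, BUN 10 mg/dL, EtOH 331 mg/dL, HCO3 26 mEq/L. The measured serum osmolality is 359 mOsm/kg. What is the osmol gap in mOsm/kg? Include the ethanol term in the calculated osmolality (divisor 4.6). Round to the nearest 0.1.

10.4 mOsm/kg

Calculated osmolality = 2·Na + glucose + BUN/2.8 + ethanol/4.6
= 2·134 + 5.1 + 10/2.8 + 331/4.6
= 268 + 5.10 + 3.57 + 71.96
= 348.63 mOsm/kg ≈ 348.6 mOsm/kg
Osmolar gap = measured − calculated = 359 − 348.6 = 10.4 mOsm/kg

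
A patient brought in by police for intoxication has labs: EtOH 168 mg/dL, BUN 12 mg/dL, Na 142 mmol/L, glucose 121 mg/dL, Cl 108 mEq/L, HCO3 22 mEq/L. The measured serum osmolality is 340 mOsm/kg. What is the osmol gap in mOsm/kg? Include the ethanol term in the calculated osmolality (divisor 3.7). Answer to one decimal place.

Calculated osmolality = 2·Na + glucose/18 + BUN/2.8 + ethanol/3.7
= 2·142 + 121/18 + 12/2.8 + 168/3.7
= 284 + 6.72 + 4.29 + 45.41
= 340.42 mOsm/kg ≈ 340.4 mOsm/kg
Osmolar gap = measured − calculated = 340 − 340.4 = -0.4 mOsm/kg

-0.4 mOsm/kg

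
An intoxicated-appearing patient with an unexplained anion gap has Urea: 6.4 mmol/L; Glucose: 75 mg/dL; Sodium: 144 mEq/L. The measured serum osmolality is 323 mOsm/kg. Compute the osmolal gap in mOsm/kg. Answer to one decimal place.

Calculated osmolality = 2·Na + glucose/18 + urea
= 2·144 + 75/18 + 6.4
= 288 + 4.17 + 6.40
= 298.57 mOsm/kg ≈ 298.6 mOsm/kg
Osmolar gap = measured − calculated = 323 − 298.6 = 24.4 mOsm/kg

24.4 mOsm/kg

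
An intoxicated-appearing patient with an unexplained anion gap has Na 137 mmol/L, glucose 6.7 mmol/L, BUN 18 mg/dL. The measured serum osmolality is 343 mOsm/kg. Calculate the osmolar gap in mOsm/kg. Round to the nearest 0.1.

Calculated osmolality = 2·Na + glucose + BUN/2.8
= 2·137 + 6.7 + 18/2.8
= 274 + 6.70 + 6.43
= 287.13 mOsm/kg ≈ 287.1 mOsm/kg
Osmolar gap = measured − calculated = 343 − 287.1 = 55.9 mOsm/kg

55.9 mOsm/kg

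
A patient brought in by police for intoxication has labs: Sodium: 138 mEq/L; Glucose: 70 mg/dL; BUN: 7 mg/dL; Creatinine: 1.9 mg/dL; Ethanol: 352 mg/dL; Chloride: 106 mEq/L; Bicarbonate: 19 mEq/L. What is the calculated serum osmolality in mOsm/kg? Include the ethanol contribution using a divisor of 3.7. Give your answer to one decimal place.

Calculated osmolality = 2·Na + glucose/18 + BUN/2.8 + ethanol/3.7
= 2·138 + 70/18 + 7/2.8 + 352/3.7
= 276 + 3.89 + 2.50 + 95.14
= 377.53 mOsm/kg

377.5 mOsm/kg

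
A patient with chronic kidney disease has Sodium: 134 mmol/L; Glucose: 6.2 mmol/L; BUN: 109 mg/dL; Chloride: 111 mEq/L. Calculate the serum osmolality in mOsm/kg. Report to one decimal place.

313.1 mOsm/kg

Calculated osmolality = 2·Na + glucose + BUN/2.8
= 2·134 + 6.2 + 109/2.8
= 268 + 6.20 + 38.93
= 313.13 mOsm/kg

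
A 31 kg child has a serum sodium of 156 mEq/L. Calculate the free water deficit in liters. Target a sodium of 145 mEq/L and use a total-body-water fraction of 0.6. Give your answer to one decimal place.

TBW = 0.6 · 31 = 18.6 L
Free water deficit = TBW · (Na/145 − 1)
= 18.6 · (156/145 − 1)
= 18.6 · 0.0759
= 1.41 L

1.4 L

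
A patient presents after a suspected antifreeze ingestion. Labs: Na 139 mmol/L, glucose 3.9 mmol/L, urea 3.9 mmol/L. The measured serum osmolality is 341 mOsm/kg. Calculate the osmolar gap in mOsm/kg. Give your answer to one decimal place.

55.2 mOsm/kg

Calculated osmolality = 2·Na + glucose + urea
= 2·139 + 3.9 + 3.9
= 278 + 3.90 + 3.90
= 285.8 mOsm/kg ≈ 285.8 mOsm/kg
Osmolar gap = measured − calculated = 341 − 285.8 = 55.2 mOsm/kg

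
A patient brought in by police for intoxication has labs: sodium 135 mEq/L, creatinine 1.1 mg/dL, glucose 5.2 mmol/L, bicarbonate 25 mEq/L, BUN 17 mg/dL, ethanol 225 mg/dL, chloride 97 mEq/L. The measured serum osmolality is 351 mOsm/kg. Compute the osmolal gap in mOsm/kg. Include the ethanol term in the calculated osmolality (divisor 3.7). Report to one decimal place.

8.9 mOsm/kg

Calculated osmolality = 2·Na + glucose + BUN/2.8 + ethanol/3.7
= 2·135 + 5.2 + 17/2.8 + 225/3.7
= 270 + 5.20 + 6.07 + 60.81
= 342.08 mOsm/kg ≈ 342.1 mOsm/kg
Osmolar gap = measured − calculated = 351 − 342.1 = 8.9 mOsm/kg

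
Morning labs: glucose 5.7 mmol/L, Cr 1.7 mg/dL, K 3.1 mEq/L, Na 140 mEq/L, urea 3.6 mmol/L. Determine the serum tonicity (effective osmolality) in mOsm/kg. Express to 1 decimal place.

Effective osmolality excludes urea (freely permeant across cell membranes):
2·Na + glucose
= 2·140 + 5.7
= 280 + 5.7
= 285.7 mOsm/kg

285.7 mOsm/kg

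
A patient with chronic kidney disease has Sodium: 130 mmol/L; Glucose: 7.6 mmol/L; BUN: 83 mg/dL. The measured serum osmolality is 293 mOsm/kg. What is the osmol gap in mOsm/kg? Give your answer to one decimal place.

Calculated osmolality = 2·Na + glucose + BUN/2.8
= 2·130 + 7.6 + 83/2.8
= 260 + 7.60 + 29.64
= 297.24 mOsm/kg ≈ 297.2 mOsm/kg
Osmolar gap = measured − calculated = 293 − 297.2 = -4.2 mOsm/kg

-4.2 mOsm/kg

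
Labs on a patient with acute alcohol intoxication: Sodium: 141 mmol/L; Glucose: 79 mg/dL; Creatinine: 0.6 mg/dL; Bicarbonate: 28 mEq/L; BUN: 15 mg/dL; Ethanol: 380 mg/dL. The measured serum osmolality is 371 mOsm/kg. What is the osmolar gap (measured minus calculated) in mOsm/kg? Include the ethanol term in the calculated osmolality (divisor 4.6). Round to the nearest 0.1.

Calculated osmolality = 2·Na + glucose/18 + BUN/2.8 + ethanol/4.6
= 2·141 + 79/18 + 15/2.8 + 380/4.6
= 282 + 4.39 + 5.36 + 82.61
= 374.36 mOsm/kg ≈ 374.4 mOsm/kg
Osmolar gap = measured − calculated = 371 − 374.4 = -3.4 mOsm/kg

-3.4 mOsm/kg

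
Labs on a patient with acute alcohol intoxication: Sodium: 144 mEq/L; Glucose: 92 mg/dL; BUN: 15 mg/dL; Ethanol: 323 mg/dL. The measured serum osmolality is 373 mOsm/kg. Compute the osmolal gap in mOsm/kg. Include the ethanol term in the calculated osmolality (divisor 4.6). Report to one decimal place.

4.3 mOsm/kg

Calculated osmolality = 2·Na + glucose/18 + BUN/2.8 + ethanol/4.6
= 2·144 + 92/18 + 15/2.8 + 323/4.6
= 288 + 5.11 + 5.36 + 70.22
= 368.69 mOsm/kg ≈ 368.7 mOsm/kg
Osmolar gap = measured − calculated = 373 − 368.7 = 4.3 mOsm/kg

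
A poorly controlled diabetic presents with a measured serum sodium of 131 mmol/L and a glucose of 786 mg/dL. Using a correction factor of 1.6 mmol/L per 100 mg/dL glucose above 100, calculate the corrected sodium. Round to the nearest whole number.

142 mmol/L

Corrected Na = measured Na + 1.6 · (glucose − 100)/100
= 131 + 1.6 · (786 − 100)/100
= 131 + 11
= 142 mmol/L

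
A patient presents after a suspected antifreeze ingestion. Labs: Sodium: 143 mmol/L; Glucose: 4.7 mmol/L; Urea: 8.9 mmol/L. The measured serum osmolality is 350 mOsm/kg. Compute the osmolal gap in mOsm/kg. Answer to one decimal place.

50.4 mOsm/kg

Calculated osmolality = 2·Na + glucose + urea
= 2·143 + 4.7 + 8.9
= 286 + 4.70 + 8.90
= 299.6 mOsm/kg ≈ 299.6 mOsm/kg
Osmolar gap = measured − calculated = 350 − 299.6 = 50.4 mOsm/kg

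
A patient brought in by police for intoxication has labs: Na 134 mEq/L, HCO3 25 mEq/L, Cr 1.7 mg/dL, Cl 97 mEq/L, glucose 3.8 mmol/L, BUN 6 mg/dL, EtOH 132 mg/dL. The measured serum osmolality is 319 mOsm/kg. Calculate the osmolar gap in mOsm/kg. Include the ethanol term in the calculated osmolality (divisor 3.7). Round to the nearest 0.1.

9.4 mOsm/kg

Calculated osmolality = 2·Na + glucose + BUN/2.8 + ethanol/3.7
= 2·134 + 3.8 + 6/2.8 + 132/3.7
= 268 + 3.80 + 2.14 + 35.68
= 309.62 mOsm/kg ≈ 309.6 mOsm/kg
Osmolar gap = measured − calculated = 319 − 309.6 = 9.4 mOsm/kg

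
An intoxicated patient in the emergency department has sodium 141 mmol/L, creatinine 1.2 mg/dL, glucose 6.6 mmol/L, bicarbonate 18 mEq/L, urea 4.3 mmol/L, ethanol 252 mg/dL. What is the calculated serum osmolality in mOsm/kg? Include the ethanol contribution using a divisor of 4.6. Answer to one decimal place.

Calculated osmolality = 2·Na + glucose + urea + ethanol/4.6
= 2·141 + 6.6 + 4.3 + 252/4.6
= 282 + 6.60 + 4.30 + 54.78
= 347.68 mOsm/kg

347.7 mOsm/kg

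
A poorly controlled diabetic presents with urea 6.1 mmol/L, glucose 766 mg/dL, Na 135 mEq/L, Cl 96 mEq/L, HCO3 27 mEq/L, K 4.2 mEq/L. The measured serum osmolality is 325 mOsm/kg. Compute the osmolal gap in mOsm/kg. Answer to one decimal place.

Calculated osmolality = 2·Na + glucose/18 + urea
= 2·135 + 766/18 + 6.1
= 270 + 42.56 + 6.10
= 318.66 mOsm/kg ≈ 318.7 mOsm/kg
Osmolar gap = measured − calculated = 325 − 318.7 = 6.3 mOsm/kg

6.3 mOsm/kg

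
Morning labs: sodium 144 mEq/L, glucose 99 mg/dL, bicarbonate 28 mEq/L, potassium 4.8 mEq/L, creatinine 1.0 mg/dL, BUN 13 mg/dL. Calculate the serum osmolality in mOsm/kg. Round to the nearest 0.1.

298.1 mOsm/kg

Calculated osmolality = 2·Na + glucose/18 + BUN/2.8
= 2·144 + 99/18 + 13/2.8
= 288 + 5.50 + 4.64
= 298.14 mOsm/kg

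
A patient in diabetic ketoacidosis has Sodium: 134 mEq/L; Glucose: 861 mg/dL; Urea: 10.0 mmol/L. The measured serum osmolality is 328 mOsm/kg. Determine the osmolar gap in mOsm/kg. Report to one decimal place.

2.2 mOsm/kg

Calculated osmolality = 2·Na + glucose/18 + urea
= 2·134 + 861/18 + 10
= 268 + 47.83 + 10
= 325.83 mOsm/kg ≈ 325.8 mOsm/kg
Osmolar gap = measured − calculated = 328 − 325.8 = 2.2 mOsm/kg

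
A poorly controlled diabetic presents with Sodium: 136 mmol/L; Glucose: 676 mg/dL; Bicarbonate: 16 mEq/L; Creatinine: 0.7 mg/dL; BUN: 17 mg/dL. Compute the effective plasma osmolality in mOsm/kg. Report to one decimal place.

Effective osmolality excludes urea (freely permeant across cell membranes):
2·Na + glucose/18
= 2·136 + 676/18
= 272 + 37.56
= 309.56 mOsm/kg

309.6 mOsm/kg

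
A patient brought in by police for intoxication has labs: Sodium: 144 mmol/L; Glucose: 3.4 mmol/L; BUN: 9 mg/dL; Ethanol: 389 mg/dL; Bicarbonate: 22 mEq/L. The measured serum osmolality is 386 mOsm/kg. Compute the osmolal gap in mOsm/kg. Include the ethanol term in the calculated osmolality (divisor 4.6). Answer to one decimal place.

6.8 mOsm/kg

Calculated osmolality = 2·Na + glucose + BUN/2.8 + ethanol/4.6
= 2·144 + 3.4 + 9/2.8 + 389/4.6
= 288 + 3.40 + 3.21 + 84.57
= 379.18 mOsm/kg ≈ 379.2 mOsm/kg
Osmolar gap = measured − calculated = 386 − 379.2 = 6.8 mOsm/kg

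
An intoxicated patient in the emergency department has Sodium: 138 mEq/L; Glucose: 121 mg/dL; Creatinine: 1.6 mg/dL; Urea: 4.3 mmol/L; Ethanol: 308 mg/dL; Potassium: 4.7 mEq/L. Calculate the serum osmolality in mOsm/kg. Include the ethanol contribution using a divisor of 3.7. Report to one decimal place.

Calculated osmolality = 2·Na + glucose/18 + urea + ethanol/3.7
= 2·138 + 121/18 + 4.3 + 308/3.7
= 276 + 6.72 + 4.30 + 83.24
= 370.26 mOsm/kg

370.3 mOsm/kg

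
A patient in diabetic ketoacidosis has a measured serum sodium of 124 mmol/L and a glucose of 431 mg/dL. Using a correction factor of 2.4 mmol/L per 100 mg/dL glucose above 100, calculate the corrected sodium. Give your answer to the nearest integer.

132 mmol/L

Corrected Na = measured Na + 2.4 · (glucose − 100)/100
= 124 + 2.4 · (431 − 100)/100
= 124 + 7.9
= 131.9 mmol/L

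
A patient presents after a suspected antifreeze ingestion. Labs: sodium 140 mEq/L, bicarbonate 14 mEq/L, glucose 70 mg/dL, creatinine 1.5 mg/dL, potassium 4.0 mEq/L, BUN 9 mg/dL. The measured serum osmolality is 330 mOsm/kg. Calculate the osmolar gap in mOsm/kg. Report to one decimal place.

42.9 mOsm/kg

Calculated osmolality = 2·Na + glucose/18 + BUN/2.8
= 2·140 + 70/18 + 9/2.8
= 280 + 3.89 + 3.21
= 287.1 mOsm/kg ≈ 287.1 mOsm/kg
Osmolar gap = measured − calculated = 330 − 287.1 = 42.9 mOsm/kg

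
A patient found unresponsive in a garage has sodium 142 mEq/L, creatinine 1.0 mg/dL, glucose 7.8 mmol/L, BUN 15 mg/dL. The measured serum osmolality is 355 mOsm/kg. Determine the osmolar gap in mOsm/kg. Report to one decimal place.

57.8 mOsm/kg

Calculated osmolality = 2·Na + glucose + BUN/2.8
= 2·142 + 7.8 + 15/2.8
= 284 + 7.80 + 5.36
= 297.16 mOsm/kg ≈ 297.2 mOsm/kg
Osmolar gap = measured − calculated = 355 − 297.2 = 57.8 mOsm/kg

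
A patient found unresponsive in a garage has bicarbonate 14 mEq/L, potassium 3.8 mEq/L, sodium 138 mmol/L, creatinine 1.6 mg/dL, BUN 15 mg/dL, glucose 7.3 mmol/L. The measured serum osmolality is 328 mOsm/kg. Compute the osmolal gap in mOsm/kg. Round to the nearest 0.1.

Calculated osmolality = 2·Na + glucose + BUN/2.8
= 2·138 + 7.3 + 15/2.8
= 276 + 7.30 + 5.36
= 288.66 mOsm/kg ≈ 288.7 mOsm/kg
Osmolar gap = measured − calculated = 328 − 288.7 = 39.3 mOsm/kg

39.3 mOsm/kg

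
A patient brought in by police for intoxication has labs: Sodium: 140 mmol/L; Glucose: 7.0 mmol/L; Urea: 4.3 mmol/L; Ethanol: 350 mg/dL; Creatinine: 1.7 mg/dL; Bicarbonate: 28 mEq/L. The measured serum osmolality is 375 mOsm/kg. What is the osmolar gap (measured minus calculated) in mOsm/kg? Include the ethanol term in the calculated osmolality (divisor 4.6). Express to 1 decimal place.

Calculated osmolality = 2·Na + glucose + urea + ethanol/4.6
= 2·140 + 7 + 4.3 + 350/4.6
= 280 + 7 + 4.30 + 76.09
= 367.39 mOsm/kg ≈ 367.4 mOsm/kg
Osmolar gap = measured − calculated = 375 − 367.4 = 7.6 mOsm/kg

7.6 mOsm/kg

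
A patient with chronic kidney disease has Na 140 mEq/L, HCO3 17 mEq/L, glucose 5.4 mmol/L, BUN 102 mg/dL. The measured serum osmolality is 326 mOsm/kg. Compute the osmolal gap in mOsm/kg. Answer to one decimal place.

Calculated osmolality = 2·Na + glucose + BUN/2.8
= 2·140 + 5.4 + 102/2.8
= 280 + 5.40 + 36.43
= 321.83 mOsm/kg ≈ 321.8 mOsm/kg
Osmolar gap = measured − calculated = 326 − 321.8 = 4.2 mOsm/kg

4.2 mOsm/kg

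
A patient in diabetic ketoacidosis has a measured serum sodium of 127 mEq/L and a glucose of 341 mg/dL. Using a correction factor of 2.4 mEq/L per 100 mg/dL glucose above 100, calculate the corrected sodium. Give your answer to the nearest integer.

Corrected Na = measured Na + 2.4 · (glucose − 100)/100
= 127 + 2.4 · (341 − 100)/100
= 127 + 5.8
= 132.8 mEq/L

133 mEq/L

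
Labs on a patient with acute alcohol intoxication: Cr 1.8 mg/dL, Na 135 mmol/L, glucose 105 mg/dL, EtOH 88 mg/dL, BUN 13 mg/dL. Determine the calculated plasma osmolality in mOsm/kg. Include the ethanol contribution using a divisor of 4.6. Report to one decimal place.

299.6 mOsm/kg

Calculated osmolality = 2·Na + glucose/18 + BUN/2.8 + ethanol/4.6
= 2·135 + 105/18 + 13/2.8 + 88/4.6
= 270 + 5.83 + 4.64 + 19.13
= 299.6 mOsm/kg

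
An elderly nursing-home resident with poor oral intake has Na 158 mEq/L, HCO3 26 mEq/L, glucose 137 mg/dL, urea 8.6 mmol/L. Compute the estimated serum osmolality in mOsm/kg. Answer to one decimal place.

Calculated osmolality = 2·Na + glucose/18 + urea
= 2·158 + 137/18 + 8.6
= 316 + 7.61 + 8.60
= 332.21 mOsm/kg

332.2 mOsm/kg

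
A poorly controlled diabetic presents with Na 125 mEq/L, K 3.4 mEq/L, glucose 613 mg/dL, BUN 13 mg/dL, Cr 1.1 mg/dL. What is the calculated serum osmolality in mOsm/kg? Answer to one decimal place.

Calculated osmolality = 2·Na + glucose/18 + BUN/2.8
= 2·125 + 613/18 + 13/2.8
= 250 + 34.06 + 4.64
= 288.7 mOsm/kg

288.7 mOsm/kg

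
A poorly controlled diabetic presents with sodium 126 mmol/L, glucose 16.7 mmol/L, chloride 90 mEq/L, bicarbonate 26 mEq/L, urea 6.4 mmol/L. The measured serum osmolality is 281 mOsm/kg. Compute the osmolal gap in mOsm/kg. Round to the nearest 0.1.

Calculated osmolality = 2·Na + glucose + urea
= 2·126 + 16.7 + 6.4
= 252 + 16.70 + 6.40
= 275.1 mOsm/kg ≈ 275.1 mOsm/kg
Osmolar gap = measured − calculated = 281 − 275.1 = 5.9 mOsm/kg

5.9 mOsm/kg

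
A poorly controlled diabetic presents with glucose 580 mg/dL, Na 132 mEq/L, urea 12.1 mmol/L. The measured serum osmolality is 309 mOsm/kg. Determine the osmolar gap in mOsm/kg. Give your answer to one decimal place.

Calculated osmolality = 2·Na + glucose/18 + urea
= 2·132 + 580/18 + 12.1
= 264 + 32.22 + 12.10
= 308.32 mOsm/kg ≈ 308.3 mOsm/kg
Osmolar gap = measured − calculated = 309 − 308.3 = 0.7 mOsm/kg

0.7 mOsm/kg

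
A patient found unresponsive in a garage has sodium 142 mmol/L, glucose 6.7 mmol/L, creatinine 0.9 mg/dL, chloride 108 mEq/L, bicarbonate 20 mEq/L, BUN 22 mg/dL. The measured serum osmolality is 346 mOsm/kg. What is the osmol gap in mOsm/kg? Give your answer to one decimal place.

Calculated osmolality = 2·Na + glucose + BUN/2.8
= 2·142 + 6.7 + 22/2.8
= 284 + 6.70 + 7.86
= 298.56 mOsm/kg ≈ 298.6 mOsm/kg
Osmolar gap = measured − calculated = 346 − 298.6 = 47.4 mOsm/kg

47.4 mOsm/kg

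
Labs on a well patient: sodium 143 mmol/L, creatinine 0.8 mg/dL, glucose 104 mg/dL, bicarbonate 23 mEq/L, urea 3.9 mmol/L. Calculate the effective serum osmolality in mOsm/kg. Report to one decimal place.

Effective osmolality excludes urea (freely permeant across cell membranes):
2·Na + glucose/18
= 2·143 + 104/18
= 286 + 5.78
= 291.78 mOsm/kg

291.8 mOsm/kg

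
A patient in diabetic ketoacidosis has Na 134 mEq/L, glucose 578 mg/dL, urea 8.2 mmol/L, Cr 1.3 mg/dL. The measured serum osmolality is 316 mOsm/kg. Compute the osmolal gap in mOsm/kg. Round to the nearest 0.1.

Calculated osmolality = 2·Na + glucose/18 + urea
= 2·134 + 578/18 + 8.2
= 268 + 32.11 + 8.20
= 308.31 mOsm/kg ≈ 308.3 mOsm/kg
Osmolar gap = measured − calculated = 316 − 308.3 = 7.7 mOsm/kg

7.7 mOsm/kg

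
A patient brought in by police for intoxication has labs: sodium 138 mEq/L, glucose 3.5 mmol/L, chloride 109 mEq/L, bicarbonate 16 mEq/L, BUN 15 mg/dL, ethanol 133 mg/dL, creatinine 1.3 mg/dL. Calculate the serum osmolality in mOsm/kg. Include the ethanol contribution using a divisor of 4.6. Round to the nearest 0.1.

313.8 mOsm/kg

Calculated osmolality = 2·Na + glucose + BUN/2.8 + ethanol/4.6
= 2·138 + 3.5 + 15/2.8 + 133/4.6
= 276 + 3.50 + 5.36 + 28.91
= 313.77 mOsm/kg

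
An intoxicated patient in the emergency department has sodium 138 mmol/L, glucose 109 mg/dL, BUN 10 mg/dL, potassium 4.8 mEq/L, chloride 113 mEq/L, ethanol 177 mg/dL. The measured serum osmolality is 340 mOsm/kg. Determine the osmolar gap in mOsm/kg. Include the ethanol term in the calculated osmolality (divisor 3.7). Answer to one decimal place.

6.5 mOsm/kg

Calculated osmolality = 2·Na + glucose/18 + BUN/2.8 + ethanol/3.7
= 2·138 + 109/18 + 10/2.8 + 177/3.7
= 276 + 6.06 + 3.57 + 47.84
= 333.47 mOsm/kg ≈ 333.5 mOsm/kg
Osmolar gap = measured − calculated = 340 − 333.5 = 6.5 mOsm/kg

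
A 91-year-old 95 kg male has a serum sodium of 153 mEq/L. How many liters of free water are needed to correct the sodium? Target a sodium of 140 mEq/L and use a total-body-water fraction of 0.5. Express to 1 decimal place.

4.4 L

TBW = 0.5 · 95 = 47.5 L
Free water deficit = TBW · (Na/140 − 1)
= 47.5 · (153/140 − 1)
= 47.5 · 0.0929
= 4.41 L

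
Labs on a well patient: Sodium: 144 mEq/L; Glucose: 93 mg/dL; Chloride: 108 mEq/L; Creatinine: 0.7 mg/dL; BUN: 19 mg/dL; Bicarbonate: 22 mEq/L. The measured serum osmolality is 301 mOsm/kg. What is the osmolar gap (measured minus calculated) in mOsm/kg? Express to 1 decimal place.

Calculated osmolality = 2·Na + glucose/18 + BUN/2.8
= 2·144 + 93/18 + 19/2.8
= 288 + 5.17 + 6.79
= 299.96 mOsm/kg ≈ 300.0 mOsm/kg
Osmolar gap = measured − calculated = 301 − 300.0 = 1.0 mOsm/kg

1.0 mOsm/kg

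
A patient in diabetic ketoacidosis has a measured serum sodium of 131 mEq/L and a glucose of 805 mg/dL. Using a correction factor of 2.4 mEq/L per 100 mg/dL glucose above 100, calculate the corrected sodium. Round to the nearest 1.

148 mEq/L

Corrected Na = measured Na + 2.4 · (glucose − 100)/100
= 131 + 2.4 · (805 − 100)/100
= 131 + 16.9
= 147.9 mEq/L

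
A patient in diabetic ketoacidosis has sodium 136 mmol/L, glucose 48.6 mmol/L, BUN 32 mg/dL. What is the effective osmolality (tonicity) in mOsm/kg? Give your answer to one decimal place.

320.6 mOsm/kg

Effective osmolality excludes urea (freely permeant across cell membranes):
2·Na + glucose
= 2·136 + 48.6
= 272 + 48.6
= 320.6 mOsm/kg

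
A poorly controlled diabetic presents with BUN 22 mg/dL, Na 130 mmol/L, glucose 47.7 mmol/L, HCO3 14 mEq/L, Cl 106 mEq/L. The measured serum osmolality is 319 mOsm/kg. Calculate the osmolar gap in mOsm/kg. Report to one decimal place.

3.4 mOsm/kg

Calculated osmolality = 2·Na + glucose + BUN/2.8
= 2·130 + 47.7 + 22/2.8
= 260 + 47.70 + 7.86
= 315.56 mOsm/kg ≈ 315.6 mOsm/kg
Osmolar gap = measured − calculated = 319 − 315.6 = 3.4 mOsm/kg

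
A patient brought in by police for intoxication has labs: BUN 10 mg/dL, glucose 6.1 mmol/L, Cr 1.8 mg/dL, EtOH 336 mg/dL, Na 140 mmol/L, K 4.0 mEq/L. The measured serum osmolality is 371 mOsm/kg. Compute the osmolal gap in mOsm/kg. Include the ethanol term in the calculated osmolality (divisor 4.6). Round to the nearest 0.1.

Calculated osmolality = 2·Na + glucose + BUN/2.8 + ethanol/4.6
= 2·140 + 6.1 + 10/2.8 + 336/4.6
= 280 + 6.10 + 3.57 + 73.04
= 362.71 mOsm/kg ≈ 362.7 mOsm/kg
Osmolar gap = measured − calculated = 371 − 362.7 = 8.3 mOsm/kg

8.3 mOsm/kg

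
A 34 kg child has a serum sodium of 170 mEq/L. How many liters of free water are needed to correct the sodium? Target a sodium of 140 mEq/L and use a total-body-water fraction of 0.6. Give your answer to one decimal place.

4.4 L

TBW = 0.6 · 34 = 20.4 L
Free water deficit = TBW · (Na/140 − 1)
= 20.4 · (170/140 − 1)
= 20.4 · 0.2143
= 4.37 L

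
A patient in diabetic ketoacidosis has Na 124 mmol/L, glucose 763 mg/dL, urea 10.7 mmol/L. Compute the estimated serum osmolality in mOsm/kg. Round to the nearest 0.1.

301.1 mOsm/kg

Calculated osmolality = 2·Na + glucose/18 + urea
= 2·124 + 763/18 + 10.7
= 248 + 42.39 + 10.70
= 301.09 mOsm/kg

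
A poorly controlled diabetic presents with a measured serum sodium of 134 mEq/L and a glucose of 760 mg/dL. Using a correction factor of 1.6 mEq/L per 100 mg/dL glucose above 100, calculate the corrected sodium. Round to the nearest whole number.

Corrected Na = measured Na + 1.6 · (glucose − 100)/100
= 134 + 1.6 · (760 − 100)/100
= 134 + 10.6
= 144.6 mEq/L

145 mEq/L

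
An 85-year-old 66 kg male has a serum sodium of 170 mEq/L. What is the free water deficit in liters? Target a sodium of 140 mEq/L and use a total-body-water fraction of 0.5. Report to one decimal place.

TBW = 0.5 · 66 = 33 L
Free water deficit = TBW · (Na/140 − 1)
= 33 · (170/140 − 1)
= 33 · 0.2143
= 7.07 L

7.1 L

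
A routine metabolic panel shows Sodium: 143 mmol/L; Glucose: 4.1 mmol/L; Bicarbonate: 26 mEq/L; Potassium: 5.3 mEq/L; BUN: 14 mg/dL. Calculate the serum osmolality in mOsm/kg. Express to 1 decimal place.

295.1 mOsm/kg

Calculated osmolality = 2·Na + glucose + BUN/2.8
= 2·143 + 4.1 + 14/2.8
= 286 + 4.10 + 5
= 295.1 mOsm/kg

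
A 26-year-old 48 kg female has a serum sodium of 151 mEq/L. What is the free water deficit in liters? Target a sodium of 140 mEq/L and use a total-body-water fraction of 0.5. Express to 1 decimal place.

TBW = 0.5 · 48 = 24 L
Free water deficit = TBW · (Na/140 − 1)
= 24 · (151/140 − 1)
= 24 · 0.0786
= 1.89 L

1.9 L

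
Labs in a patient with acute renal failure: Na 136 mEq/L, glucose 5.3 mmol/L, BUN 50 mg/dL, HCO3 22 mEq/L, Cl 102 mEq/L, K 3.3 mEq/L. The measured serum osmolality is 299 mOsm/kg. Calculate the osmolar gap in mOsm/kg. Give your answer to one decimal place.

Calculated osmolality = 2·Na + glucose + BUN/2.8
= 2·136 + 5.3 + 50/2.8
= 272 + 5.30 + 17.86
= 295.16 mOsm/kg ≈ 295.2 mOsm/kg
Osmolar gap = measured − calculated = 299 − 295.2 = 3.8 mOsm/kg

3.8 mOsm/kg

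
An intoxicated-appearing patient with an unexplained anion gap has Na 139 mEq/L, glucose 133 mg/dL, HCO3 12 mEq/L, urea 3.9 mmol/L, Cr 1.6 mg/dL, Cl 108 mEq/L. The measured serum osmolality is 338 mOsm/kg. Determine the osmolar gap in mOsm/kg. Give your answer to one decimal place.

Calculated osmolality = 2·Na + glucose/18 + urea
= 2·139 + 133/18 + 3.9
= 278 + 7.39 + 3.90
= 289.29 mOsm/kg ≈ 289.3 mOsm/kg
Osmolar gap = measured − calculated = 338 − 289.3 = 48.7 mOsm/kg

48.7 mOsm/kg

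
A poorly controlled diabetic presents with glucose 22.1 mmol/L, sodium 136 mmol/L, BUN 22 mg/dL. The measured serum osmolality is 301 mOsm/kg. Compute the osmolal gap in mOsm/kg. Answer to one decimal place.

-1.0 mOsm/kg

Calculated osmolality = 2·Na + glucose + BUN/2.8
= 2·136 + 22.1 + 22/2.8
= 272 + 22.10 + 7.86
= 301.96 mOsm/kg ≈ 302.0 mOsm/kg
Osmolar gap = measured − calculated = 301 − 302.0 = -1.0 mOsm/kg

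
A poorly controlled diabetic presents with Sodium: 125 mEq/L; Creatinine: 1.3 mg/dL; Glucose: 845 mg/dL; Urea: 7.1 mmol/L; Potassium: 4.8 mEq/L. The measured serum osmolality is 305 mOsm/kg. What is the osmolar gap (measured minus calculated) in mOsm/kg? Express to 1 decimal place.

Calculated osmolality = 2·Na + glucose/18 + urea
= 2·125 + 845/18 + 7.1
= 250 + 46.94 + 7.10
= 304.04 mOsm/kg ≈ 304.0 mOsm/kg
Osmolar gap = measured − calculated = 305 − 304.0 = 1.0 mOsm/kg

1.0 mOsm/kg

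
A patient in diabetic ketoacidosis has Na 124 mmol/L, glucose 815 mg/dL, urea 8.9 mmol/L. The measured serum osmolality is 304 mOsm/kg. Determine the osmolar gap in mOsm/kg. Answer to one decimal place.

1.8 mOsm/kg

Calculated osmolality = 2·Na + glucose/18 + urea
= 2·124 + 815/18 + 8.9
= 248 + 45.28 + 8.90
= 302.18 mOsm/kg ≈ 302.2 mOsm/kg
Osmolar gap = measured − calculated = 304 − 302.2 = 1.8 mOsm/kg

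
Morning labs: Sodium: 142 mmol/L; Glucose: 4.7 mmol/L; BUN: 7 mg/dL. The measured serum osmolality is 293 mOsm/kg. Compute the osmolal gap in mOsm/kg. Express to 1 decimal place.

Calculated osmolality = 2·Na + glucose + BUN/2.8
= 2·142 + 4.7 + 7/2.8
= 284 + 4.70 + 2.50
= 291.2 mOsm/kg ≈ 291.2 mOsm/kg
Osmolar gap = measured − calculated = 293 − 291.2 = 1.8 mOsm/kg

1.8 mOsm/kg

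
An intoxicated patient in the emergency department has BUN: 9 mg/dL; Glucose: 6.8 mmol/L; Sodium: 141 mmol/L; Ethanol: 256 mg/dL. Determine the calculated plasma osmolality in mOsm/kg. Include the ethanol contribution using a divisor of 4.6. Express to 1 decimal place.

347.7 mOsm/kg

Calculated osmolality = 2·Na + glucose + BUN/2.8 + ethanol/4.6
= 2·141 + 6.8 + 9/2.8 + 256/4.6
= 282 + 6.80 + 3.21 + 55.65
= 347.66 mOsm/kg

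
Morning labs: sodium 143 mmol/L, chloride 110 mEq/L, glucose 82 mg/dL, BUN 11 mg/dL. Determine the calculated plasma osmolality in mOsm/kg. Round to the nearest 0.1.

Calculated osmolality = 2·Na + glucose/18 + BUN/2.8
= 2·143 + 82/18 + 11/2.8
= 286 + 4.56 + 3.93
= 294.49 mOsm/kg

294.5 mOsm/kg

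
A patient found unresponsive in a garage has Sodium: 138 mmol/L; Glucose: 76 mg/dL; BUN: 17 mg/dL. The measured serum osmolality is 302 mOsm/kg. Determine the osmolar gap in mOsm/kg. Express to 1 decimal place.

15.7 mOsm/kg

Calculated osmolality = 2·Na + glucose/18 + BUN/2.8
= 2·138 + 76/18 + 17/2.8
= 276 + 4.22 + 6.07
= 286.29 mOsm/kg ≈ 286.3 mOsm/kg
Osmolar gap = measured − calculated = 302 − 286.3 = 15.7 mOsm/kg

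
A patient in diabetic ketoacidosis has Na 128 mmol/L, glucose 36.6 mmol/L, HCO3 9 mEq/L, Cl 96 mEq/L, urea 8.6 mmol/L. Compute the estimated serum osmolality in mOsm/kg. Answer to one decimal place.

Calculated osmolality = 2·Na + glucose + urea
= 2·128 + 36.6 + 8.6
= 256 + 36.60 + 8.60
= 301.2 mOsm/kg

301.2 mOsm/kg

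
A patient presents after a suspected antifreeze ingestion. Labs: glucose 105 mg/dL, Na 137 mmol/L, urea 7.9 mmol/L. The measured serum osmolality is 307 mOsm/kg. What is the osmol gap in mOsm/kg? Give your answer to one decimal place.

19.3 mOsm/kg

Calculated osmolality = 2·Na + glucose/18 + urea
= 2·137 + 105/18 + 7.9
= 274 + 5.83 + 7.90
= 287.73 mOsm/kg ≈ 287.7 mOsm/kg
Osmolar gap = measured − calculated = 307 − 287.7 = 19.3 mOsm/kg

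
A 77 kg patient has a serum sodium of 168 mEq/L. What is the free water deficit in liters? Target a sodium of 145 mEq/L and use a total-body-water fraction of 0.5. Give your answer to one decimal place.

TBW = 0.5 · 77 = 38.5 L
Free water deficit = TBW · (Na/145 − 1)
= 38.5 · (168/145 − 1)
= 38.5 · 0.1586
= 6.11 L

6.1 L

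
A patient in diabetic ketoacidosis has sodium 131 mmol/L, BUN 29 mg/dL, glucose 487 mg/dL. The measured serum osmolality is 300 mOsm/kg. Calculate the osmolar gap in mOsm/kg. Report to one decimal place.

0.6 mOsm/kg

Calculated osmolality = 2·Na + glucose/18 + BUN/2.8
= 2·131 + 487/18 + 29/2.8
= 262 + 27.06 + 10.36
= 299.42 mOsm/kg ≈ 299.4 mOsm/kg
Osmolar gap = measured − calculated = 300 − 299.4 = 0.6 mOsm/kg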